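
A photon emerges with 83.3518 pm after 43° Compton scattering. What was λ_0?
82.7000 pm

From λ' = λ + Δλ, we have λ = λ' - Δλ

First calculate the Compton shift:
Δλ = λ_C(1 - cos θ)
Δλ = 2.4263 × (1 - cos(43°))
Δλ = 2.4263 × 0.2686
Δλ = 0.6518 pm

Initial wavelength:
λ = λ' - Δλ
λ = 83.3518 - 0.6518
λ = 82.7000 pm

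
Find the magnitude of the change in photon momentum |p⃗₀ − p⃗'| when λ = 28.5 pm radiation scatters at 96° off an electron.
3.3097e-23 kg·m/s

Photon momentum magnitude is p = h/λ.

Initial momentum:
p₀ = h/λ = 6.6261e-34/2.8500e-11 = 2.3249e-23 kg·m/s

After scattering:
λ' = λ + Δλ = 28.5 + 2.6799 = 31.1799 pm
p' = h/λ' = 6.6261e-34/3.1180e-11 = 2.1251e-23 kg·m/s

Momentum is a vector; the scattered photon's direction makes angle θ = 96° with the incident direction. The magnitude of the vector change Δp⃗ = p⃗₀ − p⃗' is found from the law of cosines:
|Δp⃗|² = p₀² + p'² − 2p₀p'cos θ
|Δp⃗|² = (2.3249e-23)² + (2.1251e-23)² − 2·2.3249e-23·2.1251e-23·cos(96°)
|Δp⃗| = 3.3097e-23 kg·m/s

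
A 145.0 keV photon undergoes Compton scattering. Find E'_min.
92.5031 keV (at θ = 180°)

The scattered photon has minimum energy when its wavelength is maximum, i.e., when the Compton shift Δλ = λ_C(1 − cos θ) is maximum. This occurs at θ = 180° (backscattering), giving Δλ_max = 2λ_C = 4.8526 pm.

Initial wavelength: λ₀ = hc/E₀ = 8.5506 pm
Maximum final wavelength: λ'_max = λ₀ + 2λ_C = 8.5506 + 4.8526 = 13.4033 pm
Minimum final energy: E'_min = hc/λ'_max = 92.5031 keV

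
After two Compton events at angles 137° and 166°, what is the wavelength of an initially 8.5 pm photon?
17.4813 pm

Apply Compton shift twice:

First scattering at θ₁ = 137°:
Δλ₁ = λ_C(1 - cos(137°))
Δλ₁ = 2.4263 × 1.7314
Δλ₁ = 4.2008 pm

After first scattering:
λ₁ = 8.5 + 4.2008 = 12.7008 pm

Second scattering at θ₂ = 166°:
Δλ₂ = λ_C(1 - cos(166°))
Δλ₂ = 2.4263 × 1.9703
Δλ₂ = 4.7805 pm

Final wavelength:
λ₂ = 12.7008 + 4.7805 = 17.4813 pm

Total shift: Δλ_total = 4.2008 + 4.7805 = 8.9813 pm

(Intermediate values are shown rounded; full precision is carried through to the final answer.)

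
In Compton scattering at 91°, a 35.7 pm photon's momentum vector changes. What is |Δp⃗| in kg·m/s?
2.5634e-23 kg·m/s

Photon momentum magnitude is p = h/λ.

Initial momentum:
p₀ = h/λ = 6.6261e-34/3.5700e-11 = 1.8560e-23 kg·m/s

After scattering:
λ' = λ + Δλ = 35.7 + 2.4687 = 38.1687 pm
p' = h/λ' = 6.6261e-34/3.8169e-11 = 1.7360e-23 kg·m/s

Momentum is a vector; the scattered photon's direction makes angle θ = 91° with the incident direction. The magnitude of the vector change Δp⃗ = p⃗₀ − p⃗' is found from the law of cosines:
|Δp⃗|² = p₀² + p'² − 2p₀p'cos θ
|Δp⃗|² = (1.8560e-23)² + (1.7360e-23)² − 2·1.8560e-23·1.7360e-23·cos(91°)
|Δp⃗| = 2.5634e-23 kg·m/s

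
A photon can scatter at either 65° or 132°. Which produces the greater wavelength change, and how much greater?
132° produces the larger shift by a factor of 2.891

Calculate both shifts using Δλ = λ_C(1 - cos θ):

For θ₁ = 65°:
Δλ₁ = 2.4263 × (1 - cos(65°))
Δλ₁ = 2.4263 × 0.5774
Δλ₁ = 1.4009 pm

For θ₂ = 132°:
Δλ₂ = 2.4263 × (1 - cos(132°))
Δλ₂ = 2.4263 × 1.6691
Δλ₂ = 4.0498 pm

The 132° angle produces the larger shift.
Ratio: 4.0498/1.4009 = 2.891

(Intermediate values are shown rounded; full precision is carried through to the final answer.)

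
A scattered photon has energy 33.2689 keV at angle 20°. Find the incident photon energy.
33.4000 keV

Convert final energy to wavelength (hc ≈ 1239.842 keV·pm):
λ' = hc/E' = 1239.842 / 33.2689 = 37.2673 pm

Calculate the Compton shift:
Δλ = λ_C(1 - cos(20°))
Δλ = 2.4263 × (1 - cos(20°))
Δλ = 0.1463 pm

Initial wavelength:
λ = λ' - Δλ = 37.2673 - 0.1463 = 37.1210 pm

Initial energy:
E = hc/λ = 1239.842 / 37.1210 = 33.4000 keV

(Intermediate values are shown rounded; full precision is carried through to the final answer.)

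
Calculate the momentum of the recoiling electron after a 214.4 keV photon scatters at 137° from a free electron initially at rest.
1.6928e-22 kg·m/s

The electron is initially at rest, so by conservation of momentum:
p⃗_e = p⃗₀ − p⃗'  (incident photon momentum minus scattered photon momentum)

Photon momentum magnitudes (p = h/λ = E/c):
λ₀ = hc/E₀ = 5.7828 pm → p₀ = h/λ₀ = 1.1458e-22 kg·m/s
Δλ = λ_C(1 − cos 137°) = 4.2008 pm
λ' = 9.9836 pm → p' = h/λ' = 6.6369e-23 kg·m/s

The scattered photon makes angle θ = 137° with the incident direction, so by the law of cosines:
|p⃗_e|² = p₀² + p'² − 2p₀p'cos θ
|p⃗_e|² = (1.1458e-22)² + (6.6369e-23)² − 2·1.1458e-22·6.6369e-23·cos(137°)
|p⃗_e| = 1.6928e-22 kg·m/s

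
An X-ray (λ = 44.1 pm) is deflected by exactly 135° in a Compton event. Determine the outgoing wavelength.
48.2420 pm

Using the Compton formula: λ' = λ + λ_C(1 − cos θ)

For θ = 135°, cos θ = -√2/2 (exact) ≈ -0.7071, so:
1 − cos 135° = 1 − (-√2/2) ≈ 1.7071

Δλ = λ_C × 1.7071 = 2.4263 × 1.7071 = 4.1420 pm

λ' = 44.1 + 4.1420 = 48.2420 pm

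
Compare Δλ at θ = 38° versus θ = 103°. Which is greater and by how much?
103° produces the larger shift by a factor of 5.778

Calculate both shifts using Δλ = λ_C(1 - cos θ):

For θ₁ = 38°:
Δλ₁ = 2.4263 × (1 - cos(38°))
Δλ₁ = 2.4263 × 0.2120
Δλ₁ = 0.5144 pm

For θ₂ = 103°:
Δλ₂ = 2.4263 × (1 - cos(103°))
Δλ₂ = 2.4263 × 1.2250
Δλ₂ = 2.9721 pm

The 103° angle produces the larger shift.
Ratio: 2.9721/0.5144 = 5.778

(Intermediate values are shown rounded; full precision is carried through to the final answer.)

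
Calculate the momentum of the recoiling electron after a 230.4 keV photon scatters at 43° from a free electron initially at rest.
8.6273e-23 kg·m/s

The electron is initially at rest, so by conservation of momentum:
p⃗_e = p⃗₀ − p⃗'  (incident photon momentum minus scattered photon momentum)

Photon momentum magnitudes (p = h/λ = E/c):
λ₀ = hc/E₀ = 5.3813 pm → p₀ = h/λ₀ = 1.2313e-22 kg·m/s
Δλ = λ_C(1 − cos 43°) = 0.6518 pm
λ' = 6.0331 pm → p' = h/λ' = 1.0983e-22 kg·m/s

The scattered photon makes angle θ = 43° with the incident direction, so by the law of cosines:
|p⃗_e|² = p₀² + p'² − 2p₀p'cos θ
|p⃗_e|² = (1.2313e-22)² + (1.0983e-22)² − 2·1.2313e-22·1.0983e-22·cos(43°)
|p⃗_e| = 8.6273e-23 kg·m/s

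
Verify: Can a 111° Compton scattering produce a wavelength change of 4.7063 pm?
No, inconsistent

Calculate the expected shift for θ = 111°:

Δλ_expected = λ_C(1 - cos(111°))
Δλ_expected = 2.4263 × (1 - cos(111°))
Δλ_expected = 2.4263 × 1.3584
Δλ_expected = 3.2958 pm

Given shift: 4.7063 pm
Expected shift: 3.2958 pm
Difference: 1.4105 pm

The values do not match. The given shift corresponds to θ ≈ 160.0°, not 111°.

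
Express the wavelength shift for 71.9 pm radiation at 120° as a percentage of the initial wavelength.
5.0618%

Calculate the Compton shift:
Δλ = λ_C(1 - cos(120°))
Δλ = 2.4263 × (1 - cos(120°))
Δλ = 2.4263 × 1.5000
Δλ = 3.6395 pm

Percentage change:
(Δλ/λ₀) × 100 = (3.6395/71.9) × 100
= 5.0618%

(Intermediate values are shown rounded; full precision is carried through to the final answer.)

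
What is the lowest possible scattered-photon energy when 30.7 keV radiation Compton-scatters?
27.4069 keV (at θ = 180°)

The scattered photon has minimum energy when its wavelength is maximum, i.e., when the Compton shift Δλ = λ_C(1 − cos θ) is maximum. This occurs at θ = 180° (backscattering), giving Δλ_max = 2λ_C = 4.8526 pm.

Initial wavelength: λ₀ = hc/E₀ = 40.3857 pm
Maximum final wavelength: λ'_max = λ₀ + 2λ_C = 40.3857 + 4.8526 = 45.2384 pm
Minimum final energy: E'_min = hc/λ'_max = 27.4069 keV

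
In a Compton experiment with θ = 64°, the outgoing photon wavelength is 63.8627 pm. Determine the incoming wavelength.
62.5000 pm

From λ' = λ + Δλ, we have λ = λ' - Δλ

First calculate the Compton shift:
Δλ = λ_C(1 - cos θ)
Δλ = 2.4263 × (1 - cos(64°))
Δλ = 2.4263 × 0.5616
Δλ = 1.3627 pm

Initial wavelength:
λ = λ' - Δλ
λ = 63.8627 - 1.3627
λ = 62.5000 pm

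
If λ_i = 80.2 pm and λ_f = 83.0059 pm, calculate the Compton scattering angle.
99.00°

First find the wavelength shift:
Δλ = λ' - λ = 83.0059 - 80.2 = 2.8059 pm

Using Δλ = λ_C(1 - cos θ), with λ_C = h/(m_e·c) ≈ 2.42631024 pm:
cos θ = 1 - Δλ/λ_C
cos θ = 1 - 2.8059/2.42631024
cos θ = -0.156447

θ = arccos(-0.156447)
θ = 99.00°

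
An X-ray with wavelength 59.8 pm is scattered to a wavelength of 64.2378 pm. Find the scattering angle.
146.00°

First find the wavelength shift:
Δλ = λ' - λ = 64.2378 - 59.8 = 4.4378 pm

Using Δλ = λ_C(1 - cos θ), with λ_C = h/(m_e·c) ≈ 2.42631024 pm:
cos θ = 1 - Δλ/λ_C
cos θ = 1 - 4.4378/2.42631024
cos θ = -0.829032

θ = arccos(-0.829032)
θ = 146.00°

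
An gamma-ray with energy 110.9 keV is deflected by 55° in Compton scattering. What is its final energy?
101.5061 keV

First convert energy to wavelength:
λ = hc/E, with hc ≈ 1239.842 keV·pm (i.e. 1239.842 eV·nm)

For E = 110.9 keV = 110900 eV:
λ = 1239.842 keV·pm / 110.9 keV
λ = 11.1798 pm

Calculate the Compton shift:
Δλ = λ_C(1 - cos(55°)) = 2.4263 × 0.4264
Δλ = 1.0346 pm

Final wavelength:
λ' = 11.1798 + 1.0346 = 12.2145 pm

Final energy:
E' = hc/λ' = 1239.842 / 12.2145 = 101.5061 keV

(Intermediate values are shown rounded; full precision is carried through to the final answer.)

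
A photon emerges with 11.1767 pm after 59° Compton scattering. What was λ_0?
10.0000 pm

From λ' = λ + Δλ, we have λ = λ' - Δλ

First calculate the Compton shift:
Δλ = λ_C(1 - cos θ)
Δλ = 2.4263 × (1 - cos(59°))
Δλ = 2.4263 × 0.4850
Δλ = 1.1767 pm

Initial wavelength:
λ = λ' - Δλ
λ = 11.1767 - 1.1767
λ = 10.0000 pm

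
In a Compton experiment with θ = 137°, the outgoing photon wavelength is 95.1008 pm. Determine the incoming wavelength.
90.9000 pm

From λ' = λ + Δλ, we have λ = λ' - Δλ

First calculate the Compton shift:
Δλ = λ_C(1 - cos θ)
Δλ = 2.4263 × (1 - cos(137°))
Δλ = 2.4263 × 1.7314
Δλ = 4.2008 pm

Initial wavelength:
λ = λ' - Δλ
λ = 95.1008 - 4.2008
λ = 90.9000 pm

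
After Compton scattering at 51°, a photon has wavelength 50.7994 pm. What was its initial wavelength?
49.9000 pm

From λ' = λ + Δλ, we have λ = λ' - Δλ

First calculate the Compton shift:
Δλ = λ_C(1 - cos θ)
Δλ = 2.4263 × (1 - cos(51°))
Δλ = 2.4263 × 0.3707
Δλ = 0.8994 pm

Initial wavelength:
λ = λ' - Δλ
λ = 50.7994 - 0.8994
λ = 49.9000 pm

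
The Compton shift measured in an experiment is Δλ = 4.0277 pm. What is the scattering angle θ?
131.30°

From the Compton formula Δλ = λ_C(1 - cos θ), we can solve for θ:

cos θ = 1 - Δλ/λ_C

Given:
- Δλ = 4.0277 pm
- λ_C = h/(m_e·c) ≈ 2.42631024 pm

cos θ = 1 - 4.0277/2.42631024
cos θ = 1 - 1.660010
cos θ = -0.660010

θ = arccos(-0.660010)
θ = 131.30°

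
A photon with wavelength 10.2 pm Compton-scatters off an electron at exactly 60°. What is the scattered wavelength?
11.4132 pm

Using the Compton formula: λ' = λ + λ_C(1 − cos θ)

For θ = 60°, cos θ = 1/2 (exact) = 0.5000, so:
1 − cos 60° = 1 − (1/2) = 0.5000

Δλ = λ_C × 0.5000 = 2.4263 × 0.5000 = 1.2132 pm

λ' = 10.2 + 1.2132 = 11.4132 pm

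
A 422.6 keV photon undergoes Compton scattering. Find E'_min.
159.2304 keV (at θ = 180°)

The scattered photon has minimum energy when its wavelength is maximum, i.e., when the Compton shift Δλ = λ_C(1 − cos θ) is maximum. This occurs at θ = 180° (backscattering), giving Δλ_max = 2λ_C = 4.8526 pm.

Initial wavelength: λ₀ = hc/E₀ = 2.9338 pm
Maximum final wavelength: λ'_max = λ₀ + 2λ_C = 2.9338 + 4.8526 = 7.7865 pm
Minimum final energy: E'_min = hc/λ'_max = 159.2304 keV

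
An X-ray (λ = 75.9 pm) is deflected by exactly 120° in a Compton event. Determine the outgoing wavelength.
79.5395 pm

Using the Compton formula: λ' = λ + λ_C(1 − cos θ)

For θ = 120°, cos θ = -1/2 (exact) = -0.5000, so:
1 − cos 120° = 1 − (-1/2) = 1.5000

Δλ = λ_C × 1.5000 = 2.4263 × 1.5000 = 3.6395 pm

λ' = 75.9 + 3.6395 = 79.5395 pm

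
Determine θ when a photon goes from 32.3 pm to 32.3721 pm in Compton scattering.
14.00°

First find the wavelength shift:
Δλ = λ' - λ = 32.3721 - 32.3 = 0.0721 pm

Using Δλ = λ_C(1 - cos θ), with λ_C = h/(m_e·c) ≈ 2.42631024 pm:
cos θ = 1 - Δλ/λ_C
cos θ = 1 - 0.0721/2.42631024
cos θ = 0.970284

θ = arccos(0.970284)
θ = 14.00°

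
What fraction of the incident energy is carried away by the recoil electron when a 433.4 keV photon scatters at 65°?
0.3287 (or 32.87%)

Calculate initial and final photon energies:

Initial: E₀ = 433.4 keV → λ₀ = 2.8607 pm
Compton shift: Δλ = 1.4009 pm
Final wavelength: λ' = 4.2616 pm
Final energy: E' = 290.9307 keV

Fractional energy loss:
(E₀ - E')/E₀ = (433.4000 - 290.9307)/433.4000
= 142.4693/433.4000
= 0.3287
= 32.87%

(Intermediate values are shown rounded; full precision is carried through to the final answer.)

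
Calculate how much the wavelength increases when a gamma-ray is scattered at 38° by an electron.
0.5144 pm

Using the Compton scattering formula:
Δλ = λ_C(1 - cos θ)

where λ_C = h/(m_e·c) ≈ 2.4263 pm is the Compton wavelength of an electron.

For θ = 38°:
cos(38°) = 0.7880
1 - cos(38°) = 0.2120

Δλ = 2.4263 × 0.2120
Δλ = 0.5144 pm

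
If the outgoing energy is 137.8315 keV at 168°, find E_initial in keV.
295.4998 keV

Convert final energy to wavelength (hc ≈ 1239.842 keV·pm):
λ' = hc/E' = 1239.842 / 137.8315 = 8.9953 pm

Calculate the Compton shift:
Δλ = λ_C(1 - cos(168°))
Δλ = 2.4263 × (1 - cos(168°))
Δλ = 4.7996 pm

Initial wavelength:
λ = λ' - Δλ = 8.9953 - 4.7996 = 4.1957 pm

Initial energy:
E = hc/λ = 1239.842 / 4.1957 = 295.4998 keV

(Intermediate values are shown rounded; full precision is carried through to the final answer.)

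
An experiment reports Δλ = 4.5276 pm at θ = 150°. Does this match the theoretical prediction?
Yes, consistent

Calculate the expected shift for θ = 150°:

Δλ_expected = λ_C(1 - cos(150°))
Δλ_expected = 2.4263 × (1 - cos(150°))
Δλ_expected = 2.4263 × 1.8660
Δλ_expected = 4.5276 pm

Given shift: 4.5276 pm
Expected shift: 4.5276 pm
Difference: 0.0000 pm

The values match. This is consistent with Compton scattering at the stated angle.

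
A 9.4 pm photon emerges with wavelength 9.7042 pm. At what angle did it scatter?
29.00°

First find the wavelength shift:
Δλ = λ' - λ = 9.7042 - 9.4 = 0.3042 pm

Using Δλ = λ_C(1 - cos θ), with λ_C = h/(m_e·c) ≈ 2.42631024 pm:
cos θ = 1 - Δλ/λ_C
cos θ = 1 - 0.3042/2.42631024
cos θ = 0.874624

θ = arccos(0.874624)
θ = 29.00°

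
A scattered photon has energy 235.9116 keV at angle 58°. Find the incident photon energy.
301.3000 keV

Convert final energy to wavelength (hc ≈ 1239.842 keV·pm):
λ' = hc/E' = 1239.842 / 235.9116 = 5.2555 pm

Calculate the Compton shift:
Δλ = λ_C(1 - cos(58°))
Δλ = 2.4263 × (1 - cos(58°))
Δλ = 1.1406 pm

Initial wavelength:
λ = λ' - Δλ = 5.2555 - 1.1406 = 4.1150 pm

Initial energy:
E = hc/λ = 1239.842 / 4.1150 = 301.3000 keV

(Intermediate values are shown rounded; full precision is carried through to the final answer.)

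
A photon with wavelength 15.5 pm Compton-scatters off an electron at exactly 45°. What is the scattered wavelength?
16.2106 pm

Using the Compton formula: λ' = λ + λ_C(1 − cos θ)

For θ = 45°, cos θ = √2/2 (exact) ≈ 0.7071, so:
1 − cos 45° = 1 − (√2/2) ≈ 0.2929

Δλ = λ_C × 0.2929 = 2.4263 × 0.2929 = 0.7106 pm

λ' = 15.5 + 0.7106 = 16.2106 pm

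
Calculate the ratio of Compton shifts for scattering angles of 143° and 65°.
143° produces the larger shift by a factor of 3.115

Calculate both shifts using Δλ = λ_C(1 - cos θ):

For θ₁ = 65°:
Δλ₁ = 2.4263 × (1 - cos(65°))
Δλ₁ = 2.4263 × 0.5774
Δλ₁ = 1.4009 pm

For θ₂ = 143°:
Δλ₂ = 2.4263 × (1 - cos(143°))
Δλ₂ = 2.4263 × 1.7986
Δλ₂ = 4.3640 pm

The 143° angle produces the larger shift.
Ratio: 4.3640/1.4009 = 3.115

(Intermediate values are shown rounded; full precision is carried through to the final answer.)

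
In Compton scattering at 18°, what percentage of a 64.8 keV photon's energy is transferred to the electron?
0.0062 (or 0.62%)

Calculate initial and final photon energies:

Initial: E₀ = 64.8 keV → λ₀ = 19.1334 pm
Compton shift: Δλ = 0.1188 pm
Final wavelength: λ' = 19.2521 pm
Final energy: E' = 64.4003 keV

Fractional energy loss:
(E₀ - E')/E₀ = (64.8000 - 64.4003)/64.8000
= 0.3997/64.8000
= 0.0062
= 0.62%

(Intermediate values are shown rounded; full precision is carried through to the final answer.)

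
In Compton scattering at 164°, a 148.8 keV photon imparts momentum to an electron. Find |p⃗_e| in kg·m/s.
1.2894e-22 kg·m/s

The electron is initially at rest, so by conservation of momentum:
p⃗_e = p⃗₀ − p⃗'  (incident photon momentum minus scattered photon momentum)

Photon momentum magnitudes (p = h/λ = E/c):
λ₀ = hc/E₀ = 8.3323 pm → p₀ = h/λ₀ = 7.9523e-23 kg·m/s
Δλ = λ_C(1 − cos 164°) = 4.7586 pm
λ' = 13.0909 pm → p' = h/λ' = 5.0616e-23 kg·m/s

The scattered photon makes angle θ = 164° with the incident direction, so by the law of cosines:
|p⃗_e|² = p₀² + p'² − 2p₀p'cos θ
|p⃗_e|² = (7.9523e-23)² + (5.0616e-23)² − 2·7.9523e-23·5.0616e-23·cos(164°)
|p⃗_e| = 1.2894e-22 kg·m/s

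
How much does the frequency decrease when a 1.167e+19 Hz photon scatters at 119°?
1.435e+18 Hz (decrease)

Convert frequency to wavelength (c = 299792458 m/s):
λ₀ = c/f₀ = 299792458/1.167e+19 = 2.5689157e-11 m = 25.6892 pm

Calculate Compton shift:
Δλ = λ_C(1 - cos(119°)) = 3.6026 pm

Final wavelength:
λ' = λ₀ + Δλ = 25.6892 + 3.6026 = 29.2918 pm

Final frequency:
f' = c/λ' = 299792458/2.9291765e-11 = 1.0234701e+19 Hz

Frequency shift (decrease):
Δf = f₀ - f' = 1.167e+19 - 1.0234701e+19 = 1.435e+18 Hz

(Intermediate values are shown rounded; full precision is carried through to the final answer.)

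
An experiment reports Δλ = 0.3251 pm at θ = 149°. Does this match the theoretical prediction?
No, inconsistent

Calculate the expected shift for θ = 149°:

Δλ_expected = λ_C(1 - cos(149°))
Δλ_expected = 2.4263 × (1 - cos(149°))
Δλ_expected = 2.4263 × 1.8572
Δλ_expected = 4.5061 pm

Given shift: 0.3251 pm
Expected shift: 4.5061 pm
Difference: 4.1810 pm

The values do not match. The given shift corresponds to θ ≈ 30.0°, not 149°.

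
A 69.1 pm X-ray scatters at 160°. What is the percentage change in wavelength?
6.8108%

Calculate the Compton shift:
Δλ = λ_C(1 - cos(160°))
Δλ = 2.4263 × (1 - cos(160°))
Δλ = 2.4263 × 1.9397
Δλ = 4.7063 pm

Percentage change:
(Δλ/λ₀) × 100 = (4.7063/69.1) × 100
= 6.8108%

(Intermediate values are shown rounded; full precision is carried through to the final answer.)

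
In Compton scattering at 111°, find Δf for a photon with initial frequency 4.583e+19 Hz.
1.535e+19 Hz (decrease)

Convert frequency to wavelength (c = 299792458 m/s):
λ₀ = c/f₀ = 299792458/4.583e+19 = 6.5414021e-12 m = 6.5414 pm

Calculate Compton shift:
Δλ = λ_C(1 - cos(111°)) = 3.2958 pm

Final wavelength:
λ' = λ₀ + Δλ = 6.5414 + 3.2958 = 9.8372 pm

Final frequency:
f' = c/λ' = 299792458/9.8372242e-12 = 3.0475310e+19 Hz

Frequency shift (decrease):
Δf = f₀ - f' = 4.583e+19 - 3.0475310e+19 = 1.535e+19 Hz

(Intermediate values are shown rounded; full precision is carried through to the final answer.)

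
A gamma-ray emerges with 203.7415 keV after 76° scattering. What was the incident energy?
291.9999 keV

Convert final energy to wavelength (hc ≈ 1239.842 keV·pm):
λ' = hc/E' = 1239.842 / 203.7415 = 6.0854 pm

Calculate the Compton shift:
Δλ = λ_C(1 - cos(76°))
Δλ = 2.4263 × (1 - cos(76°))
Δλ = 1.8393 pm

Initial wavelength:
λ = λ' - Δλ = 6.0854 - 1.8393 = 4.2460 pm

Initial energy:
E = hc/λ = 1239.842 / 4.2460 = 291.9999 keV

(Intermediate values are shown rounded; full precision is carried through to the final answer.)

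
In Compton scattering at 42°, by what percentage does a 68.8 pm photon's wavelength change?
0.9058%

Calculate the Compton shift:
Δλ = λ_C(1 - cos(42°))
Δλ = 2.4263 × (1 - cos(42°))
Δλ = 2.4263 × 0.2569
Δλ = 0.6232 pm

Percentage change:
(Δλ/λ₀) × 100 = (0.6232/68.8) × 100
= 0.9058%

(Intermediate values are shown rounded; full precision is carried through to the final answer.)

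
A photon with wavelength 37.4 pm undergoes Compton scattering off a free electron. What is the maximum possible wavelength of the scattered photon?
42.2526 pm (at θ = 180°)

The Compton shift is Δλ = λ_C(1 − cos θ).

Since cos θ ranges from −1 to 1, the factor (1 − cos θ) ranges from 0 to 2; the maximum shift occurs at θ = 180° (backscattering):
Δλ_max = 2λ_C = 2 × 2.4263 pm = 4.8526 pm

Maximum scattered wavelength:
λ'_max = λ₀ + Δλ_max = 37.4 + 4.8526 = 42.2526 pm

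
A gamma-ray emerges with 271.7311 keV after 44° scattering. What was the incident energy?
319.4000 keV

Convert final energy to wavelength (hc ≈ 1239.842 keV·pm):
λ' = hc/E' = 1239.842 / 271.7311 = 4.5628 pm

Calculate the Compton shift:
Δλ = λ_C(1 - cos(44°))
Δλ = 2.4263 × (1 - cos(44°))
Δλ = 0.6810 pm

Initial wavelength:
λ = λ' - Δλ = 4.5628 - 0.6810 = 3.8818 pm

Initial energy:
E = hc/λ = 1239.842 / 3.8818 = 319.4000 keV

(Intermediate values are shown rounded; full precision is carried through to the final answer.)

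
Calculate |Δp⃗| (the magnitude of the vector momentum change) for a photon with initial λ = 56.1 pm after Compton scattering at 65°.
1.2540e-23 kg·m/s

Photon momentum magnitude is p = h/λ.

Initial momentum:
p₀ = h/λ = 6.6261e-34/5.6100e-11 = 1.1811e-23 kg·m/s

After scattering:
λ' = λ + Δλ = 56.1 + 1.4009 = 57.5009 pm
p' = h/λ' = 6.6261e-34/5.7501e-11 = 1.1523e-23 kg·m/s

Momentum is a vector; the scattered photon's direction makes angle θ = 65° with the incident direction. The magnitude of the vector change Δp⃗ = p⃗₀ − p⃗' is found from the law of cosines:
|Δp⃗|² = p₀² + p'² − 2p₀p'cos θ
|Δp⃗|² = (1.1811e-23)² + (1.1523e-23)² − 2·1.1811e-23·1.1523e-23·cos(65°)
|Δp⃗| = 1.2540e-23 kg·m/s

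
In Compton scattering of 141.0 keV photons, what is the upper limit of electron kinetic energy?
50.1413 keV

Maximum energy transfer occurs at θ = 180° (backscattering).

Initial photon: E₀ = 141.0 keV → λ₀ = 8.7932 pm

Maximum Compton shift (at 180°):
Δλ_max = 2λ_C = 2 × 2.4263 = 4.8526 pm

Final wavelength:
λ' = 8.7932 + 4.8526 = 13.6458 pm

Minimum photon energy (maximum energy to electron):
E'_min = hc/λ' = 90.8587 keV

Maximum electron kinetic energy:
K_max = E₀ - E'_min = 141.0000 - 90.8587 = 50.1413 keV

(Intermediate values are shown rounded; full precision is carried through to the final answer.)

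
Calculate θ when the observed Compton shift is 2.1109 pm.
82.53°

From the Compton formula Δλ = λ_C(1 - cos θ), we can solve for θ:

cos θ = 1 - Δλ/λ_C

Given:
- Δλ = 2.1109 pm
- λ_C = h/(m_e·c) ≈ 2.42631024 pm

cos θ = 1 - 2.1109/2.42631024
cos θ = 1 - 0.870004
cos θ = 0.129996

θ = arccos(0.129996)
θ = 82.53°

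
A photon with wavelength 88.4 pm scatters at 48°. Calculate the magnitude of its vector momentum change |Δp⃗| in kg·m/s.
6.0703e-24 kg·m/s

Photon momentum magnitude is p = h/λ.

Initial momentum:
p₀ = h/λ = 6.6261e-34/8.8400e-11 = 7.4956e-24 kg·m/s

After scattering:
λ' = λ + Δλ = 88.4 + 0.8028 = 89.2028 pm
p' = h/λ' = 6.6261e-34/8.9203e-11 = 7.4281e-24 kg·m/s

Momentum is a vector; the scattered photon's direction makes angle θ = 48° with the incident direction. The magnitude of the vector change Δp⃗ = p⃗₀ − p⃗' is found from the law of cosines:
|Δp⃗|² = p₀² + p'² − 2p₀p'cos θ
|Δp⃗|² = (7.4956e-24)² + (7.4281e-24)² − 2·7.4956e-24·7.4281e-24·cos(48°)
|Δp⃗| = 6.0703e-24 kg·m/s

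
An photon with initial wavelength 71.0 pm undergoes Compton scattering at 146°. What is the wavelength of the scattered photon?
75.4378 pm

Using the Compton scattering formula:
λ' = λ + Δλ = λ + λ_C(1 - cos θ)

Given:
- Initial wavelength λ = 71.0 pm
- Scattering angle θ = 146°
- Compton wavelength λ_C ≈ 2.4263 pm

Calculate the shift:
Δλ = 2.4263 × (1 - cos(146°))
Δλ = 2.4263 × 1.8290
Δλ = 4.4378 pm

Final wavelength:
λ' = 71.0 + 4.4378 = 75.4378 pm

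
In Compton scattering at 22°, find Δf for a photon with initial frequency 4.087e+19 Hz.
9.612e+17 Hz (decrease)

Convert frequency to wavelength (c = 299792458 m/s):
λ₀ = c/f₀ = 299792458/4.087e+19 = 7.3352693e-12 m = 7.3353 pm

Calculate Compton shift:
Δλ = λ_C(1 - cos(22°)) = 0.1767 pm

Final wavelength:
λ' = λ₀ + Δλ = 7.3353 + 0.1767 = 7.5119 pm

Final frequency:
f' = c/λ' = 299792458/7.5119439e-12 = 3.9908772e+19 Hz

Frequency shift (decrease):
Δf = f₀ - f' = 4.087e+19 - 3.9908772e+19 = 9.612e+17 Hz

(Intermediate values are shown rounded; full precision is carried through to the final answer.)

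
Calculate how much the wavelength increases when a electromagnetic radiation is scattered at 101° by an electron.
2.8893 pm

Using the Compton scattering formula:
Δλ = λ_C(1 - cos θ)

where λ_C = h/(m_e·c) ≈ 2.4263 pm is the Compton wavelength of an electron.

For θ = 101°:
cos(101°) = -0.1908
1 - cos(101°) = 1.1908

Δλ = 2.4263 × 1.1908
Δλ = 2.8893 pm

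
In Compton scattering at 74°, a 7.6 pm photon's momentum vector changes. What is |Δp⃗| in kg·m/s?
9.5979e-23 kg·m/s

Photon momentum magnitude is p = h/λ.

Initial momentum:
p₀ = h/λ = 6.6261e-34/7.6000e-12 = 8.7185e-23 kg·m/s

After scattering:
λ' = λ + Δλ = 7.6 + 1.7575 = 9.3575 pm
p' = h/λ' = 6.6261e-34/9.3575e-12 = 7.0810e-23 kg·m/s

Momentum is a vector; the scattered photon's direction makes angle θ = 74° with the incident direction. The magnitude of the vector change Δp⃗ = p⃗₀ − p⃗' is found from the law of cosines:
|Δp⃗|² = p₀² + p'² − 2p₀p'cos θ
|Δp⃗|² = (8.7185e-23)² + (7.0810e-23)² − 2·8.7185e-23·7.0810e-23·cos(74°)
|Δp⃗| = 9.5979e-23 kg·m/s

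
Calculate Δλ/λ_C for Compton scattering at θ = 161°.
1.9455 λ_C

The Compton shift formula is:
Δλ = λ_C(1 - cos θ)

Dividing both sides by λ_C:
Δλ/λ_C = 1 - cos θ

For θ = 161°:
Δλ/λ_C = 1 - cos(161°)
Δλ/λ_C = 1 - -0.9455
Δλ/λ_C = 1.9455

This means the shift is 1.9455 × λ_C = 4.7204 pm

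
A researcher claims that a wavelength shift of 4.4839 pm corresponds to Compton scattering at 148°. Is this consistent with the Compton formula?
Yes, consistent

Calculate the expected shift for θ = 148°:

Δλ_expected = λ_C(1 - cos(148°))
Δλ_expected = 2.4263 × (1 - cos(148°))
Δλ_expected = 2.4263 × 1.8480
Δλ_expected = 4.4839 pm

Given shift: 4.4839 pm
Expected shift: 4.4839 pm
Difference: 0.0000 pm

The values match. This is consistent with Compton scattering at the stated angle.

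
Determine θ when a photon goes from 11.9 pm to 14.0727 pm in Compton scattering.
84.00°

First find the wavelength shift:
Δλ = λ' - λ = 14.0727 - 11.9 = 2.1727 pm

Using Δλ = λ_C(1 - cos θ), with λ_C = h/(m_e·c) ≈ 2.42631024 pm:
cos θ = 1 - Δλ/λ_C
cos θ = 1 - 2.1727/2.42631024
cos θ = 0.104525

θ = arccos(0.104525)
θ = 84.00°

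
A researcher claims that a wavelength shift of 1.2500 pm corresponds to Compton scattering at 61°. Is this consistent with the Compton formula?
Yes, consistent

Calculate the expected shift for θ = 61°:

Δλ_expected = λ_C(1 - cos(61°))
Δλ_expected = 2.4263 × (1 - cos(61°))
Δλ_expected = 2.4263 × 0.5152
Δλ_expected = 1.2500 pm

Given shift: 1.2500 pm
Expected shift: 1.2500 pm
Difference: 0.0000 pm

The values match. This is consistent with Compton scattering at the stated angle.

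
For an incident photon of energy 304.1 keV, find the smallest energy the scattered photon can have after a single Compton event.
138.8446 keV (at θ = 180°)

The scattered photon has minimum energy when its wavelength is maximum, i.e., when the Compton shift Δλ = λ_C(1 − cos θ) is maximum. This occurs at θ = 180° (backscattering), giving Δλ_max = 2λ_C = 4.8526 pm.

Initial wavelength: λ₀ = hc/E₀ = 4.0771 pm
Maximum final wavelength: λ'_max = λ₀ + 2λ_C = 4.0771 + 4.8526 = 8.9297 pm
Minimum final energy: E'_min = hc/λ'_max = 138.8446 keV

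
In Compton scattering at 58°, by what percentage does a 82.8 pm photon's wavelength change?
1.3775%

Calculate the Compton shift:
Δλ = λ_C(1 - cos(58°))
Δλ = 2.4263 × (1 - cos(58°))
Δλ = 2.4263 × 0.4701
Δλ = 1.1406 pm

Percentage change:
(Δλ/λ₀) × 100 = (1.1406/82.8) × 100
= 1.3775%

(Intermediate values are shown rounded; full precision is carried through to the final answer.)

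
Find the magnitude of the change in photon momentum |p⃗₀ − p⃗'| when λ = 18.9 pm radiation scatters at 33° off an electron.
1.9724e-23 kg·m/s

Photon momentum magnitude is p = h/λ.

Initial momentum:
p₀ = h/λ = 6.6261e-34/1.8900e-11 = 3.5059e-23 kg·m/s

After scattering:
λ' = λ + Δλ = 18.9 + 0.3914 = 19.2914 pm
p' = h/λ' = 6.6261e-34/1.9291e-11 = 3.4347e-23 kg·m/s

Momentum is a vector; the scattered photon's direction makes angle θ = 33° with the incident direction. The magnitude of the vector change Δp⃗ = p⃗₀ − p⃗' is found from the law of cosines:
|Δp⃗|² = p₀² + p'² − 2p₀p'cos θ
|Δp⃗|² = (3.5059e-23)² + (3.4347e-23)² − 2·3.5059e-23·3.4347e-23·cos(33°)
|Δp⃗| = 1.9724e-23 kg·m/s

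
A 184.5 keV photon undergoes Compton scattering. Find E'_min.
107.1357 keV (at θ = 180°)

The scattered photon has minimum energy when its wavelength is maximum, i.e., when the Compton shift Δλ = λ_C(1 − cos θ) is maximum. This occurs at θ = 180° (backscattering), giving Δλ_max = 2λ_C = 4.8526 pm.

Initial wavelength: λ₀ = hc/E₀ = 6.7200 pm
Maximum final wavelength: λ'_max = λ₀ + 2λ_C = 6.7200 + 4.8526 = 11.5726 pm
Minimum final energy: E'_min = hc/λ'_max = 107.1357 keV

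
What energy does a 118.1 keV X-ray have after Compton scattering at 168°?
81.0469 keV

First convert energy to wavelength:
λ = hc/E, with hc ≈ 1239.842 keV·pm (i.e. 1239.842 eV·nm)

For E = 118.1 keV = 118100 eV:
λ = 1239.842 keV·pm / 118.1 keV
λ = 10.4982 pm

Calculate the Compton shift:
Δλ = λ_C(1 - cos(168°)) = 2.4263 × 1.9781
Δλ = 4.7996 pm

Final wavelength:
λ' = 10.4982 + 4.7996 = 15.2978 pm

Final energy:
E' = hc/λ' = 1239.842 / 15.2978 = 81.0469 keV

(Intermediate values are shown rounded; full precision is carried through to the final answer.)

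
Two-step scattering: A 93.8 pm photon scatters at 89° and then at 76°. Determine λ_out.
98.0233 pm

Apply Compton shift twice:

First scattering at θ₁ = 89°:
Δλ₁ = λ_C(1 - cos(89°))
Δλ₁ = 2.4263 × 0.9825
Δλ₁ = 2.3840 pm

After first scattering:
λ₁ = 93.8 + 2.3840 = 96.1840 pm

Second scattering at θ₂ = 76°:
Δλ₂ = λ_C(1 - cos(76°))
Δλ₂ = 2.4263 × 0.7581
Δλ₂ = 1.8393 pm

Final wavelength:
λ₂ = 96.1840 + 1.8393 = 98.0233 pm

Total shift: Δλ_total = 2.3840 + 1.8393 = 4.2233 pm

(Intermediate values are shown rounded; full precision is carried through to the final answer.)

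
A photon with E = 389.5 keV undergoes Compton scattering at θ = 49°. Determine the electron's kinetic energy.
80.9028 keV

By energy conservation: K_e = E_initial - E_final

First find the scattered photon energy:
Initial wavelength: λ = hc/E = 3.1832 pm
Compton shift: Δλ = λ_C(1 - cos(49°)) = 0.8345 pm
Final wavelength: λ' = 3.1832 + 0.8345 = 4.0177 pm
Final photon energy: E' = hc/λ' = 308.5972 keV

Electron kinetic energy:
K_e = E - E' = 389.5000 - 308.5972 = 80.9028 keV

(Intermediate values are shown rounded; full precision is carried through to the final answer.)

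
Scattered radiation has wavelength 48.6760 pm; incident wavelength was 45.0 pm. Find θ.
121.00°

First find the wavelength shift:
Δλ = λ' - λ = 48.6760 - 45.0 = 3.6760 pm

Using Δλ = λ_C(1 - cos θ), with λ_C = h/(m_e·c) ≈ 2.42631024 pm:
cos θ = 1 - Δλ/λ_C
cos θ = 1 - 3.6760/2.42631024
cos θ = -0.515058

θ = arccos(-0.515058)
θ = 121.00°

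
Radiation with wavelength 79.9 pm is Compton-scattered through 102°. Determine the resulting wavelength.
82.8308 pm

Using the Compton scattering formula:
λ' = λ + Δλ = λ + λ_C(1 - cos θ)

Given:
- Initial wavelength λ = 79.9 pm
- Scattering angle θ = 102°
- Compton wavelength λ_C ≈ 2.4263 pm

Calculate the shift:
Δλ = 2.4263 × (1 - cos(102°))
Δλ = 2.4263 × 1.2079
Δλ = 2.9308 pm

Final wavelength:
λ' = 79.9 + 2.9308 = 82.8308 pm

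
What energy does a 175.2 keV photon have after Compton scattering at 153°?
106.2883 keV

First convert energy to wavelength:
λ = hc/E, with hc ≈ 1239.842 keV·pm (i.e. 1239.842 eV·nm)

For E = 175.2 keV = 175200 eV:
λ = 1239.842 keV·pm / 175.2 keV
λ = 7.0767 pm

Calculate the Compton shift:
Δλ = λ_C(1 - cos(153°)) = 2.4263 × 1.8910
Δλ = 4.5882 pm

Final wavelength:
λ' = 7.0767 + 4.5882 = 11.6649 pm

Final energy:
E' = hc/λ' = 1239.842 / 11.6649 = 106.2883 keV

(Intermediate values are shown rounded; full precision is carried through to the final answer.)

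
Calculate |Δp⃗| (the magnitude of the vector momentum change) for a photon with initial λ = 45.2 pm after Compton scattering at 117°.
2.4100e-23 kg·m/s

Photon momentum magnitude is p = h/λ.

Initial momentum:
p₀ = h/λ = 6.6261e-34/4.5200e-11 = 1.4659e-23 kg·m/s

After scattering:
λ' = λ + Δλ = 45.2 + 3.5278 = 48.7278 pm
p' = h/λ' = 6.6261e-34/4.8728e-11 = 1.3598e-23 kg·m/s

Momentum is a vector; the scattered photon's direction makes angle θ = 117° with the incident direction. The magnitude of the vector change Δp⃗ = p⃗₀ − p⃗' is found from the law of cosines:
|Δp⃗|² = p₀² + p'² − 2p₀p'cos θ
|Δp⃗|² = (1.4659e-23)² + (1.3598e-23)² − 2·1.4659e-23·1.3598e-23·cos(117°)
|Δp⃗| = 2.4100e-23 kg·m/s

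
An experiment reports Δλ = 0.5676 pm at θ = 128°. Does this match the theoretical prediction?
No, inconsistent

Calculate the expected shift for θ = 128°:

Δλ_expected = λ_C(1 - cos(128°))
Δλ_expected = 2.4263 × (1 - cos(128°))
Δλ_expected = 2.4263 × 1.6157
Δλ_expected = 3.9201 pm

Given shift: 0.5676 pm
Expected shift: 3.9201 pm
Difference: 3.3524 pm

The values do not match. The given shift corresponds to θ ≈ 40.0°, not 128°.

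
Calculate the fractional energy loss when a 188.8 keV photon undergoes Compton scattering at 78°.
0.2264 (or 22.64%)

Calculate initial and final photon energies:

Initial: E₀ = 188.8 keV → λ₀ = 6.5670 pm
Compton shift: Δλ = 1.9219 pm
Final wavelength: λ' = 8.4888 pm
Final energy: E' = 146.0560 keV

Fractional energy loss:
(E₀ - E')/E₀ = (188.8000 - 146.0560)/188.8000
= 42.7440/188.8000
= 0.2264
= 22.64%

(Intermediate values are shown rounded; full precision is carried through to the final answer.)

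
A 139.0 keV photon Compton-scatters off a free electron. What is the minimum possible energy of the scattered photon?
90.0240 keV (at θ = 180°)

The scattered photon has minimum energy when its wavelength is maximum, i.e., when the Compton shift Δλ = λ_C(1 − cos θ) is maximum. This occurs at θ = 180° (backscattering), giving Δλ_max = 2λ_C = 4.8526 pm.

Initial wavelength: λ₀ = hc/E₀ = 8.9197 pm
Maximum final wavelength: λ'_max = λ₀ + 2λ_C = 8.9197 + 4.8526 = 13.7723 pm
Minimum final energy: E'_min = hc/λ'_max = 90.0240 keV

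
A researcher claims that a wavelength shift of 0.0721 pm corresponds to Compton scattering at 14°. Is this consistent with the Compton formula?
Yes, consistent

Calculate the expected shift for θ = 14°:

Δλ_expected = λ_C(1 - cos(14°))
Δλ_expected = 2.4263 × (1 - cos(14°))
Δλ_expected = 2.4263 × 0.0297
Δλ_expected = 0.0721 pm

Given shift: 0.0721 pm
Expected shift: 0.0721 pm
Difference: 0.0000 pm

The values match. This is consistent with Compton scattering at the stated angle.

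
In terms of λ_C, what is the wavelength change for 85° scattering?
0.9128 λ_C

The Compton shift formula is:
Δλ = λ_C(1 - cos θ)

Dividing both sides by λ_C:
Δλ/λ_C = 1 - cos θ

For θ = 85°:
Δλ/λ_C = 1 - cos(85°)
Δλ/λ_C = 1 - 0.0872
Δλ/λ_C = 0.9128

This means the shift is 0.9128 × λ_C = 2.2148 pm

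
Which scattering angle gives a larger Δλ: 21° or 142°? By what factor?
142° produces the larger shift by a factor of 26.920

Calculate both shifts using Δλ = λ_C(1 - cos θ):

For θ₁ = 21°:
Δλ₁ = 2.4263 × (1 - cos(21°))
Δλ₁ = 2.4263 × 0.0664
Δλ₁ = 0.1612 pm

For θ₂ = 142°:
Δλ₂ = 2.4263 × (1 - cos(142°))
Δλ₂ = 2.4263 × 1.7880
Δλ₂ = 4.3383 pm

The 142° angle produces the larger shift.
Ratio: 4.3383/0.1612 = 26.920

(Intermediate values are shown rounded; full precision is carried through to the final answer.)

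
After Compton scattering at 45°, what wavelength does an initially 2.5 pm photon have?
3.2106 pm

Using the Compton formula: λ' = λ + λ_C(1 − cos θ)

For θ = 45°, cos θ = √2/2 (exact) ≈ 0.7071, so:
1 − cos 45° = 1 − (√2/2) ≈ 0.2929

Δλ = λ_C × 0.2929 = 2.4263 × 0.2929 = 0.7106 pm

λ' = 2.5 + 0.7106 = 3.2106 pm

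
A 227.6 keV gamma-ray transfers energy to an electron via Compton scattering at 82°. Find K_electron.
63.0795 keV

By energy conservation: K_e = E_initial - E_final

First find the scattered photon energy:
Initial wavelength: λ = hc/E = 5.4475 pm
Compton shift: Δλ = λ_C(1 - cos(82°)) = 2.0886 pm
Final wavelength: λ' = 5.4475 + 2.0886 = 7.5361 pm
Final photon energy: E' = hc/λ' = 164.5205 keV

Electron kinetic energy:
K_e = E - E' = 227.6000 - 164.5205 = 63.0795 keV

(Intermediate values are shown rounded; full precision is carried through to the final answer.)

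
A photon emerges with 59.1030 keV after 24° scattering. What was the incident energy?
59.7000 keV

Convert final energy to wavelength (hc ≈ 1239.842 keV·pm):
λ' = hc/E' = 1239.842 / 59.1030 = 20.9776 pm

Calculate the Compton shift:
Δλ = λ_C(1 - cos(24°))
Δλ = 2.4263 × (1 - cos(24°))
Δλ = 0.2098 pm

Initial wavelength:
λ = λ' - Δλ = 20.9776 - 0.2098 = 20.7679 pm

Initial energy:
E = hc/λ = 1239.842 / 20.7679 = 59.7000 keV

(Intermediate values are shown rounded; full precision is carried through to the final answer.)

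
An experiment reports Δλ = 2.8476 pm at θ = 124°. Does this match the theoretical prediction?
No, inconsistent

Calculate the expected shift for θ = 124°:

Δλ_expected = λ_C(1 - cos(124°))
Δλ_expected = 2.4263 × (1 - cos(124°))
Δλ_expected = 2.4263 × 1.5592
Δλ_expected = 3.7831 pm

Given shift: 2.8476 pm
Expected shift: 3.7831 pm
Difference: 0.9355 pm

The values do not match. The given shift corresponds to θ ≈ 100.0°, not 124°.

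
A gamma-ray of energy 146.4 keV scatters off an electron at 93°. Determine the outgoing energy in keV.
112.4863 keV

First convert energy to wavelength:
λ = hc/E, with hc ≈ 1239.842 keV·pm (i.e. 1239.842 eV·nm)

For E = 146.4 keV = 146400 eV:
λ = 1239.842 keV·pm / 146.4 keV
λ = 8.4689 pm

Calculate the Compton shift:
Δλ = λ_C(1 - cos(93°)) = 2.4263 × 1.0523
Δλ = 2.5533 pm

Final wavelength:
λ' = 8.4689 + 2.5533 = 11.0222 pm

Final energy:
E' = hc/λ' = 1239.842 / 11.0222 = 112.4863 keV

(Intermediate values are shown rounded; full precision is carried through to the final answer.)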